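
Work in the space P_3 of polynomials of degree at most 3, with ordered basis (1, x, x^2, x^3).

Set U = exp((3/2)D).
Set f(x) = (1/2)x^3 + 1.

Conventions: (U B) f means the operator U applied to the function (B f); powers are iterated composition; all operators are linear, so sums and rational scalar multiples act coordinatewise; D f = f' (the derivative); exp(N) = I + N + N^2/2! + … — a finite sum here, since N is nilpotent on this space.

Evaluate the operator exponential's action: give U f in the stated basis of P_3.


the image equals g(x) = (1/2)x^3 + (9/4)x^2 + (27/8)x + 43/16

order-1 term: (9/4)x^2
order-2 term: (27/8)x
order-3 term: 27/16
the series for exp((3/2)D) f terminates at order 3
exp((3/2)D) f = (1/2)x^3 + (9/4)x^2 + (27/8)x + 43/16


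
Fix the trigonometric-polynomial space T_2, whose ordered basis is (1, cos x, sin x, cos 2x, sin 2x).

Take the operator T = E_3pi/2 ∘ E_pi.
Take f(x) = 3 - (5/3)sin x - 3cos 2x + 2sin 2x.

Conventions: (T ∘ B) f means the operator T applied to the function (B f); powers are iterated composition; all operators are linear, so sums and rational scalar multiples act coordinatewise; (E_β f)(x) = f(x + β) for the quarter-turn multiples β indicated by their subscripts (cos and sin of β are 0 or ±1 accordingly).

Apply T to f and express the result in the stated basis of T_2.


the image equals g(x) = 3 - (5/3)cos x + 3cos 2x - 2sin 2x

E_pi f = 3 + (5/3)sin x - 3cos 2x + 2sin 2x
E_3pi/2 E_pi f = 3 - (5/3)cos x + 3cos 2x - 2sin 2x


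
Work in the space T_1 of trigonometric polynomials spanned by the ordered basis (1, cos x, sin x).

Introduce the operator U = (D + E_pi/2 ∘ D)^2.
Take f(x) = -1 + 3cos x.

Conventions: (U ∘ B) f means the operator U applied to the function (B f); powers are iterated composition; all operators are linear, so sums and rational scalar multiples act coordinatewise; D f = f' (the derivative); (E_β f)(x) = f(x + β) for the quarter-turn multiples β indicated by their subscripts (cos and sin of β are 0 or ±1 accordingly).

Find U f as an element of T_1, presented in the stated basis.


the result is g(x) = 6sin x

D f = -3sin x
D f = -3sin x
E_pi/2 D f = -3cos x
(D + E_pi/2 ∘ D) f = -3cos x - 3sin x
D (D + E_pi/2 ∘ D) f = -3cos x + 3sin x
D (D + E_pi/2 ∘ D) f = -3cos x + 3sin x
E_pi/2 D (D + E_pi/2 ∘ D) f = 3cos x + 3sin x
(D + E_pi/2 ∘ D) (D + E_pi/2 ∘ D) f = 6sin x


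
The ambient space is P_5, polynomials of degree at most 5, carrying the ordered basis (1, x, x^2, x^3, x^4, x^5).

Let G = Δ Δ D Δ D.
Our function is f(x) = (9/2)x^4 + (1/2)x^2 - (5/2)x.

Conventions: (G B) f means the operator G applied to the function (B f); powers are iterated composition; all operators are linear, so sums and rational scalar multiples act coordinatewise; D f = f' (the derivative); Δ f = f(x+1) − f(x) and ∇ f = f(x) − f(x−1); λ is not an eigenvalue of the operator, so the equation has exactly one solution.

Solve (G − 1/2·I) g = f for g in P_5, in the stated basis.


the result is g(x) = -9x^4 - x^2 + 5x

write g with unknown coordinates in the stated basis and equate coefficients in (G − 1/2·I) g = f
solving from the highest basis element down gives g = -9x^4 - x^2 + 5x
check: G g = 0
so G g − 1/2·g = (9/2)x^4 + (1/2)x^2 - (5/2)x = f ✓


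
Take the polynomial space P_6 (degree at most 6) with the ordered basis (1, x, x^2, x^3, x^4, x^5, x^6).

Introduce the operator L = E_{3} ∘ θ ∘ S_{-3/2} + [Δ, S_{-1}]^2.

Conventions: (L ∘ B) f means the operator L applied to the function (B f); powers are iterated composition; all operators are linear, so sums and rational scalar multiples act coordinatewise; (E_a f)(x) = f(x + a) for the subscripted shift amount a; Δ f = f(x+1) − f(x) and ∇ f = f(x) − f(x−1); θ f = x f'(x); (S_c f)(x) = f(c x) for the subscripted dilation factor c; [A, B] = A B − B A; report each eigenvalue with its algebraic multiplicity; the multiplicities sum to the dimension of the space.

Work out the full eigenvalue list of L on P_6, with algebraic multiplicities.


λ = -1215/32 (multiplicity 1), λ = -81/8 (multiplicity 1), λ = -3/2 (multiplicity 1), λ = 0 (multiplicity 1), λ = 9/2 (multiplicity 1), λ = 81/4 (multiplicity 1), λ = 2187/32 (multiplicity 1)

image of 1: 0
image of x: -(3/2)x - 9/2
image of x^2: (9/2)x^2 + 27x + 65/2
image of x^3: -(81/8)x^3 - (729/8)x^2 - (2379/8)x - 2187/8
image of x^4: (81/4)x^4 + 243x^3 + (2091/2)x^2 + 2187x + 6433/4
image of x^5: -(1215/32)x^5 - (18225/32)x^4 - (55955/16)x^3 - (164025/16)x^2 - (497195/32)x - 295245/32
image of x^6: (2187/32)x^6 + (19683/16)x^5 + (291405/32)x^4 + (295245/8)x^3 + (2641845/32)x^2 + (1594323/16)x + 1590227/32
the matrix is upper triangular; its diagonal is (0, -3/2, 9/2, -81/8, 81/4, -1215/32, 2187/32)
for a triangular matrix the eigenvalues are the diagonal entries, with algebraic multiplicity their repetition count


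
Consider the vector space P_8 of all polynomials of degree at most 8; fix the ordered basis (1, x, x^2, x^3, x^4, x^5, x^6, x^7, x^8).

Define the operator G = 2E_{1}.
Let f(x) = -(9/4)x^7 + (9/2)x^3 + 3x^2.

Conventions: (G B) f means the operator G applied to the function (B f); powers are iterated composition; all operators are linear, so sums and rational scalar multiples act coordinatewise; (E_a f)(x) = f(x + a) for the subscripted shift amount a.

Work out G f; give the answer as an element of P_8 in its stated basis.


E_{1} f = -(9/4)x^7 - (63/4)x^6 - (189/4)x^5 - (315/4)x^4 - (297/4)x^3 - (123/4)x^2 + (15/4)x + 21/4
(2E_{1}) f = -(9/2)x^7 - (63/2)x^6 - (189/2)x^5 - (315/2)x^4 - (297/2)x^3 - (123/2)x^2 + (15/2)x + 21/2

the result is g(x) = -(9/2)x^7 - (63/2)x^6 - (189/2)x^5 - (315/2)x^4 - (297/2)x^3 - (123/2)x^2 + (15/2)x + 21/2


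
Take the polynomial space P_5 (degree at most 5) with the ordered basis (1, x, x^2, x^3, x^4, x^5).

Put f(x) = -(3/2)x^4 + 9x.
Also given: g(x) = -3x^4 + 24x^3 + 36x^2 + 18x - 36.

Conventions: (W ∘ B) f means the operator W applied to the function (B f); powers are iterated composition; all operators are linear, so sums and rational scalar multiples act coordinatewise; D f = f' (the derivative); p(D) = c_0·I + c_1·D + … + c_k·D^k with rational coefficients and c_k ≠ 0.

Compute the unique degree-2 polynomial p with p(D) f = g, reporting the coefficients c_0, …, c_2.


D^0 f = -(3/2)x^4 + 9x
D^1 f = -6x^3 + 9
D^2 f = -18x^2
matching coefficients of g against c_0 f + c_1 Df + … from the top degree down determines the c_i
solution: c_0 = 2, c_1 = -4, c_2 = -2

c_0 = 2, c_1 = -4, c_2 = -2


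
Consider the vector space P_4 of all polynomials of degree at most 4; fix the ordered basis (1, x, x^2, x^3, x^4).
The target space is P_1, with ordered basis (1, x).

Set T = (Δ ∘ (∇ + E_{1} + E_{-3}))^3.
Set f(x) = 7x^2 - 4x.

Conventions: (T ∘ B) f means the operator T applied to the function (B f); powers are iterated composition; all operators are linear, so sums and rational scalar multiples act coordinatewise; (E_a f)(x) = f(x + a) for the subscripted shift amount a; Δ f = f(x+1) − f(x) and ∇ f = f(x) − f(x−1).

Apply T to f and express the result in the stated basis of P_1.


∇ f = 14x - 11
E_{1} f = 7x^2 + 10x + 3
E_{-3} f = 7x^2 - 46x + 75
(∇ + E_{1} + E_{-3}) f = 14x^2 - 22x + 67
Δ (∇ + E_{1} + E_{-3}) f = 28x - 8
∇ (Δ ∘ (∇ + E_{1} + E_{-3})) f = 28
E_{1} (Δ ∘ (∇ + E_{1} + E_{-3})) f = 28x + 20
E_{-3} (Δ ∘ (∇ + E_{1} + E_{-3})) f = 28x - 92
(∇ + E_{1} + E_{-3}) (Δ ∘ (∇ + E_{1} + E_{-3})) f = 56x - 44
Δ (∇ + E_{1} + E_{-3}) (Δ ∘ (∇ + E_{1} + E_{-3})) f = 56
∇ (Δ ∘ (∇ + E_{1} + E_{-3})) (Δ ∘ (∇ + E_{1} + E_{-3})) f = 0
E_{1} (Δ ∘ (∇ + E_{1} + E_{-3})) (Δ ∘ (∇ + E_{1} + E_{-3})) f = 56
E_{-3} (Δ ∘ (∇ + E_{1} + E_{-3})) (Δ ∘ (∇ + E_{1} + E_{-3})) f = 56
(∇ + E_{1} + E_{-3}) (Δ ∘ (∇ + E_{1} + E_{-3})) (Δ ∘ (∇ + E_{1} + E_{-3})) f = 112
Δ (∇ + E_{1} + E_{-3}) (Δ ∘ (∇ + E_{1} + E_{-3})) (Δ ∘ (∇ + E_{1} + E_{-3})) f = 0

g(x) = 0


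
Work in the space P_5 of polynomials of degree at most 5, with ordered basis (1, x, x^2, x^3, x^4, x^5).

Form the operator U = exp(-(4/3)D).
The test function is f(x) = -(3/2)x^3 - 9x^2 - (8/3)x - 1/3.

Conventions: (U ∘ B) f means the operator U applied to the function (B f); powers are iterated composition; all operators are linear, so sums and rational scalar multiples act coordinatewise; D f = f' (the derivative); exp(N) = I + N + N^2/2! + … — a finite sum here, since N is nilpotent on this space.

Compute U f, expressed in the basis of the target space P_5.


the result is g(x) = -(3/2)x^3 - 3x^2 + (40/3)x - 83/9

order-1 term: 6x^2 + 24x + 32/9
order-2 term: -8x - 16
order-3 term: 32/9
the series for exp(-(4/3)D) f terminates at order 3
exp(-(4/3)D) f = -(3/2)x^3 - 3x^2 + (40/3)x - 83/9


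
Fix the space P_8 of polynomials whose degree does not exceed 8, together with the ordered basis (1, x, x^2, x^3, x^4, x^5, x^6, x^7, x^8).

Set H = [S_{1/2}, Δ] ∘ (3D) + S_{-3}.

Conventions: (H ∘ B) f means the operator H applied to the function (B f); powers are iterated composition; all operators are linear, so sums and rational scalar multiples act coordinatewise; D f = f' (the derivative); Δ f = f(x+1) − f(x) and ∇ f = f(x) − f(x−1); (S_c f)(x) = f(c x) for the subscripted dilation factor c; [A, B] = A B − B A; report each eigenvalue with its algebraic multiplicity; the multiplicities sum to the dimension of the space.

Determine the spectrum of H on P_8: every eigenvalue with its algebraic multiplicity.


image of 1: 1
image of x: -3x
image of x^2: 9x^2 + 3
image of x^3: -27x^3 + (9/2)x + 27/4
image of x^4: 81x^4 + (9/2)x^2 + (27/2)x + 21/2
image of x^5: -243x^5 + (15/4)x^3 + (135/8)x^2 + (105/4)x + 225/16
image of x^6: 729x^6 + (45/16)x^4 + (135/8)x^3 + (315/8)x^2 + (675/16)x + 279/16
image of x^7: -2187x^7 + (63/32)x^5 + (945/64)x^4 + (735/16)x^3 + (4725/64)x^2 + (1953/32)x + 1323/64
image of x^8: 6561x^8 + (21/16)x^6 + (189/16)x^5 + (735/16)x^4 + (1575/16)x^3 + (1953/16)x^2 + (1323/16)x + 381/16
the matrix is upper triangular; its diagonal is (1, -3, 9, -27, 81, -243, 729, -2187, 6561)
for a triangular matrix the eigenvalues are the diagonal entries, with algebraic multiplicity their repetition count

λ = -2187 (multiplicity 1), λ = -243 (multiplicity 1), λ = -27 (multiplicity 1), λ = -3 (multiplicity 1), λ = 1 (multiplicity 1), λ = 9 (multiplicity 1), λ = 81 (multiplicity 1), λ = 729 (multiplicity 1), λ = 6561 (multiplicity 1)


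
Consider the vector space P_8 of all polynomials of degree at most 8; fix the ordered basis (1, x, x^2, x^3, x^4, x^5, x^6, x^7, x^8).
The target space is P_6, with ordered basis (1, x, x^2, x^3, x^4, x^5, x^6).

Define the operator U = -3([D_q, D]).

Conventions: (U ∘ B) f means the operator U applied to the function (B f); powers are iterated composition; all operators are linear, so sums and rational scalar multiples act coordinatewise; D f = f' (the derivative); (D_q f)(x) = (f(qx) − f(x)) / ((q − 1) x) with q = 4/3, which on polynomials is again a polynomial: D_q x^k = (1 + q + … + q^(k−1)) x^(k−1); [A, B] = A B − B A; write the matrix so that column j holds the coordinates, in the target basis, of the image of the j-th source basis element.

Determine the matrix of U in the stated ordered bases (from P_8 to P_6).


image of 1: 0
image of x: 0
image of x^2: 1
image of x^3: (11/3)x
image of x^4: 9x^2
image of x^5: (499/27)x^3
image of x^6: (2777/81)x^4
image of x^7: (4825/81)x^5
image of x^8: (72097/729)x^6
each image's coordinates form column j of the matrix

the matrix is [[0, 0, 1, 0, 0, 0, 0, 0, 0]; [0, 0, 0, 11/3, 0, 0, 0, 0, 0]; [0, 0, 0, 0, 9, 0, 0, 0, 0]; [0, 0, 0, 0, 0, 499/27, 0, 0, 0]; [0, 0, 0, 0, 0, 0, 2777/81, 0, 0]; [0, 0, 0, 0, 0, 0, 0, 4825/81, 0]; [0, 0, 0, 0, 0, 0, 0, 0, 72097/729]] (rows listed top to bottom)


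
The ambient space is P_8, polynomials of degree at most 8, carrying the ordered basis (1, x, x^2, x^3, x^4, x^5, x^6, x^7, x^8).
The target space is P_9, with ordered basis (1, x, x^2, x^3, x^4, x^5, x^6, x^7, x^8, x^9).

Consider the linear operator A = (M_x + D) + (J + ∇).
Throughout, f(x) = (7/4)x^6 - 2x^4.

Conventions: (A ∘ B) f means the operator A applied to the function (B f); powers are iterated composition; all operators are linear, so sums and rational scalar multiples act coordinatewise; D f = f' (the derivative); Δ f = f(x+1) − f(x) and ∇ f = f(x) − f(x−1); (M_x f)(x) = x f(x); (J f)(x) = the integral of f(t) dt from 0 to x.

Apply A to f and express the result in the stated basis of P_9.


M_x f = (7/4)x^7 - 2x^5
D f = (21/2)x^5 - 8x^3
(M_x + D) f = (7/4)x^7 + (17/2)x^5 - 8x^3
J f = (1/4)x^7 - (2/5)x^5
∇ f = (21/2)x^5 - (105/4)x^4 + 27x^3 - (57/4)x^2 + (5/2)x + 1/4
(J + ∇) f = (1/4)x^7 + (101/10)x^5 - (105/4)x^4 + 27x^3 - (57/4)x^2 + (5/2)x + 1/4
((M_x + D) + (J + ∇)) f = 2x^7 + (93/5)x^5 - (105/4)x^4 + 19x^3 - (57/4)x^2 + (5/2)x + 1/4

g(x) = 2x^7 + (93/5)x^5 - (105/4)x^4 + 19x^3 - (57/4)x^2 + (5/2)x + 1/4


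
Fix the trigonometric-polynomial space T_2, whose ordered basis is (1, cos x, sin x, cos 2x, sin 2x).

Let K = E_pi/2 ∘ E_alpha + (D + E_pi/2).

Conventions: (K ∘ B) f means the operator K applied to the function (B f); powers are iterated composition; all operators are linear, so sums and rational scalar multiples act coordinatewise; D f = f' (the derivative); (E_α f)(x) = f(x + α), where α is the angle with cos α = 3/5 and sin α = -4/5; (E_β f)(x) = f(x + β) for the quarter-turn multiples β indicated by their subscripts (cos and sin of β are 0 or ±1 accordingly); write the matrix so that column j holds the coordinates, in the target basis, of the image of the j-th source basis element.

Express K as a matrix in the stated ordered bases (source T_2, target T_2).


image of 1: 2
image of cos x: (4/5)cos x - (13/5)sin x
image of sin x: (13/5)cos x + (4/5)sin x
image of cos 2x: -(18/25)cos 2x - (74/25)sin 2x
image of sin 2x: (74/25)cos 2x - (18/25)sin 2x
each image's coordinates form column j of the matrix

the matrix is [[2, 0, 0, 0, 0]; [0, 4/5, 13/5, 0, 0]; [0, -13/5, 4/5, 0, 0]; [0, 0, 0, -18/25, 74/25]; [0, 0, 0, -74/25, -18/25]] (rows listed top to bottom)


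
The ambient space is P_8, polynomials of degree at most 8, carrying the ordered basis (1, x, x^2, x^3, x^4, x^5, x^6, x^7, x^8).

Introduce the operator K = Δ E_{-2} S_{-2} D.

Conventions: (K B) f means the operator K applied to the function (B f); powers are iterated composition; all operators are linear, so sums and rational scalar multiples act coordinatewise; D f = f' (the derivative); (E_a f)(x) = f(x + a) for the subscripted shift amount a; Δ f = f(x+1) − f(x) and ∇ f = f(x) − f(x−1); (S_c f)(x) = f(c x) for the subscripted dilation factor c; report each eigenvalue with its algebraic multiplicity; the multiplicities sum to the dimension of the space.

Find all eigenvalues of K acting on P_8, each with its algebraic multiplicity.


image of 1: 0
image of x: 0
image of x^2: -4
image of x^3: 24x - 36
image of x^4: -96x^2 + 288x - 224
image of x^5: 320x^3 - 1440x^2 + 2240x - 1200
image of x^6: -960x^4 + 5760x^3 - 13440x^2 + 14400x - 5952
image of x^7: 2688x^5 - 20160x^4 + 62720x^3 - 100800x^2 + 83328x - 28224
image of x^8: -7168x^6 + 64512x^5 - 250880x^4 + 537600x^3 - 666624x^2 + 451584x - 130048
the matrix is upper triangular; its diagonal is (0, 0, 0, 0, 0, 0, 0, 0, 0)
for a triangular matrix the eigenvalues are the diagonal entries, with algebraic multiplicity their repetition count

λ = 0 (multiplicity 9)


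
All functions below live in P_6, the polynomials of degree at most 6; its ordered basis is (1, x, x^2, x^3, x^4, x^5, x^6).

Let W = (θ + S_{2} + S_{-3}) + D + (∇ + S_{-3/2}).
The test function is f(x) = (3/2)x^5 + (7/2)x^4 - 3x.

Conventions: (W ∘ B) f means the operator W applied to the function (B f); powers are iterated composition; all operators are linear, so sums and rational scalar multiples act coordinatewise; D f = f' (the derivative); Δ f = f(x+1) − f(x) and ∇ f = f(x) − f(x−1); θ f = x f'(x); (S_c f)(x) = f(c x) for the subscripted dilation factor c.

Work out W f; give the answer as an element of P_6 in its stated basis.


the image equals g(x) = -(20505/64)x^5 + (12359/32)x^4 + 13x^3 - 6x^2 + 11x - 8

θ f = (15/2)x^5 + 14x^4 - 3x
S_{2} f = 48x^5 + 56x^4 - 6x
S_{-3} f = -(729/2)x^5 + (567/2)x^4 + 9x
(θ + S_{2} + S_{-3}) f = -309x^5 + (707/2)x^4
D f = (15/2)x^4 + 14x^3 - 3
∇ f = (15/2)x^4 - x^3 - 6x^2 + (13/2)x - 5
S_{-3/2} f = -(729/64)x^5 + (567/32)x^4 + (9/2)x
(∇ + S_{-3/2}) f = -(729/64)x^5 + (807/32)x^4 - x^3 - 6x^2 + 11x - 5
((θ + S_{2} + S_{-3}) + D + (∇ + S_{-3/2})) f = -(20505/64)x^5 + (12359/32)x^4 + 13x^3 - 6x^2 + 11x - 8


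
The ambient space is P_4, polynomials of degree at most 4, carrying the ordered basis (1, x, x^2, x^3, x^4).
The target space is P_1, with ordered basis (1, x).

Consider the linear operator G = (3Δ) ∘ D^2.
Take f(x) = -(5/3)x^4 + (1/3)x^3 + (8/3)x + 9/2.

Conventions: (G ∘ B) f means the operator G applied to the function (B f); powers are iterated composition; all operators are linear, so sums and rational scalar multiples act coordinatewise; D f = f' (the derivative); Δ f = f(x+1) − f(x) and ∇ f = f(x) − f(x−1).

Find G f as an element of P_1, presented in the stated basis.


g(x) = -120x - 54

D f = -(20/3)x^3 + x^2 + 8/3
D D f = -20x^2 + 2x
Δ D^2 f = -40x - 18
(3Δ) D^2 f = -120x - 54


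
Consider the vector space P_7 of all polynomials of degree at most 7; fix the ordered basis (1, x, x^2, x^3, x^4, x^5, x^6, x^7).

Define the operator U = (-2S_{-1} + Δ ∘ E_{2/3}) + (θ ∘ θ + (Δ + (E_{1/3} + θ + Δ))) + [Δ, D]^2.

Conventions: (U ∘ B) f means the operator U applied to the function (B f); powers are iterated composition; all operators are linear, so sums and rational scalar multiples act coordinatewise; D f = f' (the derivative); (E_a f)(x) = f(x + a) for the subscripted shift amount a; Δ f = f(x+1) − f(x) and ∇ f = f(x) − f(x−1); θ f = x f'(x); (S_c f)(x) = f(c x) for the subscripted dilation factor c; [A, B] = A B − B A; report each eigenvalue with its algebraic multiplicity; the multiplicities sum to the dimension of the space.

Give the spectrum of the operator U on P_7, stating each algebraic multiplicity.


image of 1: -1
image of x: 5x + 10/3
image of x^2: 5x^2 + (20/3)x + 40/9
image of x^3: 15x^3 + 10x^2 + (40/3)x + 172/27
image of x^4: 19x^4 + (40/3)x^3 + (80/3)x^2 + (688/27)x + 772/81
image of x^5: 33x^5 + (50/3)x^4 + (400/9)x^3 + (1720/27)x^2 + (3860/81)x + 3580/243
image of x^6: 41x^6 + 20x^5 + (200/3)x^4 + (3440/27)x^3 + (3860/27)x^2 + (7160/81)x + 17020/729
image of x^7: 59x^7 + (70/3)x^6 + (280/3)x^5 + (6020/27)x^4 + (27020/81)x^3 + (25060/81)x^2 + (119140/729)x + 82372/2187
the matrix is upper triangular; its diagonal is (-1, 5, 5, 15, 19, 33, 41, 59)
for a triangular matrix the eigenvalues are the diagonal entries, with algebraic multiplicity their repetition count

λ = -1 (multiplicity 1), λ = 5 (multiplicity 2), λ = 15 (multiplicity 1), λ = 19 (multiplicity 1), λ = 33 (multiplicity 1), λ = 41 (multiplicity 1), λ = 59 (multiplicity 1)


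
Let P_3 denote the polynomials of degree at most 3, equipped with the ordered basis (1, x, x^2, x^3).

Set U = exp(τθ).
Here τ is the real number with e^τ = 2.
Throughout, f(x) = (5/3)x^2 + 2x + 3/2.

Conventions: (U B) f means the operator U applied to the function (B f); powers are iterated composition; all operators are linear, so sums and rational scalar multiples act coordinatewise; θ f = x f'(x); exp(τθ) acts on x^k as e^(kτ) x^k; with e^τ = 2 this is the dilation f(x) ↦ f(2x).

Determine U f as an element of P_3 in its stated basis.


the result is g(x) = (20/3)x^2 + 4x + 3/2

exp(τθ) x^k = e^(kτ) x^k; with e^τ = 2 this sends x^k to 2^k x^k
x ↦ 2 x
x^2 ↦ 4 x^2
applying this coordinatewise to f: exp(τθ) f = (20/3)x^2 + 4x + 3/2


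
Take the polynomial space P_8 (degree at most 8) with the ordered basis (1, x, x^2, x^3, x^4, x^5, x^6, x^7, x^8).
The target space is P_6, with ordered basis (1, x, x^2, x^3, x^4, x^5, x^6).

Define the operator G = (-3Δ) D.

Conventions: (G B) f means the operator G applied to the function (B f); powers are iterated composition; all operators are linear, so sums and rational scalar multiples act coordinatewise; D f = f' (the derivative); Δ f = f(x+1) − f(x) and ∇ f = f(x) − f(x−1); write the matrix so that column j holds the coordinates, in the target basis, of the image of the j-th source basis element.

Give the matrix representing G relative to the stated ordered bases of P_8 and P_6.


the matrix is [[0, 0, -6, -9, -12, -15, -18, -21, -24]; [0, 0, 0, -18, -36, -60, -90, -126, -168]; [0, 0, 0, 0, -36, -90, -180, -315, -504]; [0, 0, 0, 0, 0, -60, -180, -420, -840]; [0, 0, 0, 0, 0, 0, -90, -315, -840]; [0, 0, 0, 0, 0, 0, 0, -126, -504]; [0, 0, 0, 0, 0, 0, 0, 0, -168]] (rows listed top to bottom)

image of 1: 0
image of x: 0
image of x^2: -6
image of x^3: -18x - 9
image of x^4: -36x^2 - 36x - 12
image of x^5: -60x^3 - 90x^2 - 60x - 15
image of x^6: -90x^4 - 180x^3 - 180x^2 - 90x - 18
image of x^7: -126x^5 - 315x^4 - 420x^3 - 315x^2 - 126x - 21
image of x^8: -168x^6 - 504x^5 - 840x^4 - 840x^3 - 504x^2 - 168x - 24
each image's coordinates form column j of the matrix


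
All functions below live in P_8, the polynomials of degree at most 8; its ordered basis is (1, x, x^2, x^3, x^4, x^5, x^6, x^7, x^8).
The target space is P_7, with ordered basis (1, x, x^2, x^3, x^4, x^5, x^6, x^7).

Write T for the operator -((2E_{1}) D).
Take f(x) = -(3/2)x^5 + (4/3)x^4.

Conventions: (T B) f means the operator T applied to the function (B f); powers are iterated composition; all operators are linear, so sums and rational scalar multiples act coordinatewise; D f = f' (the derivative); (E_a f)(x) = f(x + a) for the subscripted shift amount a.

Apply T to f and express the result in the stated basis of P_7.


D f = -(15/2)x^4 + (16/3)x^3
E_{1} D f = -(15/2)x^4 - (74/3)x^3 - 29x^2 - 14x - 13/6
(2E_{1}) D f = -15x^4 - (148/3)x^3 - 58x^2 - 28x - 13/3
(-((2E_{1}) D)) f = 15x^4 + (148/3)x^3 + 58x^2 + 28x + 13/3

g(x) = 15x^4 + (148/3)x^3 + 58x^2 + 28x + 13/3


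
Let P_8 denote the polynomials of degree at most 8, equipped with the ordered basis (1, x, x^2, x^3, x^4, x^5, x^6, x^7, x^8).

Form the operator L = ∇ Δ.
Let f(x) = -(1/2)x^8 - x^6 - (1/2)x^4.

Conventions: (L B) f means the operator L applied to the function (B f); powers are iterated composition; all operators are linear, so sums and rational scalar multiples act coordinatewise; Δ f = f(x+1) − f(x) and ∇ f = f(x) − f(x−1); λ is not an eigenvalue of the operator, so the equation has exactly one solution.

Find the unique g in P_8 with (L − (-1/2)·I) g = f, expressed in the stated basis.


write g with unknown coordinates in the stated basis and equate coefficients in (L − (-1/2)·I) g = f
solving from the highest basis element down gives g = -x^8 + 110x^6 - 6321x^4 + 145216x^2 - 556016
check: L g = -56x^6 + 3160x^4 - 72608x^2 + 278008
so L g − (-1/2)·g = -(1/2)x^8 - x^6 - (1/2)x^4 = f ✓

g(x) = -x^8 + 110x^6 - 6321x^4 + 145216x^2 - 556016


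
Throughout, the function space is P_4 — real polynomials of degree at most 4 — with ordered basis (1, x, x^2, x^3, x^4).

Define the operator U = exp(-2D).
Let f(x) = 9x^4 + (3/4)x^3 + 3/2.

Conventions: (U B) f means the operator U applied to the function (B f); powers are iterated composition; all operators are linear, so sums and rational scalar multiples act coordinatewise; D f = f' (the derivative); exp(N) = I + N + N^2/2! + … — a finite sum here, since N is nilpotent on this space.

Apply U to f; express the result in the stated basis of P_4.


order-1 term: -72x^3 - (9/2)x^2
order-2 term: 216x^2 + 9x
order-3 term: -288x - 6
order-4 term: 144
the series for exp(-2D) f terminates at order 4
exp(-2D) f = 9x^4 - (285/4)x^3 + (423/2)x^2 - 279x + 279/2

the result is g(x) = 9x^4 - (285/4)x^3 + (423/2)x^2 - 279x + 279/2


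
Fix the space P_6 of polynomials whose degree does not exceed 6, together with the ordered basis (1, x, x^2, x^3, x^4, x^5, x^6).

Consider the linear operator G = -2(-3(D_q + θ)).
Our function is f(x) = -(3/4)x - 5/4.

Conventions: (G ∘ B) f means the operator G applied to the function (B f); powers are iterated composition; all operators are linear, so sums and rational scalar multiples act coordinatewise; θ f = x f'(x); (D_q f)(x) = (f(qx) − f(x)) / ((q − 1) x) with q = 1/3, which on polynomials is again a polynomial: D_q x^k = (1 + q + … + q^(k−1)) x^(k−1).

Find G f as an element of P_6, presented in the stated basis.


g(x) = -(9/2)x - 9/2

D_q f = -3/4
θ f = -(3/4)x
(D_q + θ) f = -(3/4)x - 3/4
(-3(D_q + θ)) f = (9/4)x + 9/4
(-2(-3(D_q + θ))) f = -(9/2)x - 9/2


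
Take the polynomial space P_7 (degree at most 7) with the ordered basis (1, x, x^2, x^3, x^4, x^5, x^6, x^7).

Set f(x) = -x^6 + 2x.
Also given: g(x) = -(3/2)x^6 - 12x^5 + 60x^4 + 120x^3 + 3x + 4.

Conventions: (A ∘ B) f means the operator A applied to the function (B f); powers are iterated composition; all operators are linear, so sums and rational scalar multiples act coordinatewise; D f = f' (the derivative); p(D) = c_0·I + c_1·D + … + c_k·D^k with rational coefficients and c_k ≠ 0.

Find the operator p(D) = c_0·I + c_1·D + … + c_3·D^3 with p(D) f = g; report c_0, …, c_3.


D^0 f = -x^6 + 2x
D^1 f = -6x^5 + 2
D^2 f = -30x^4
D^3 f = -120x^3
matching coefficients of g against c_0 f + c_1 Df + … from the top degree down determines the c_i
solution: c_0 = 3/2, c_1 = 2, c_2 = -2, c_3 = -1

p(D) = (3/2)·I + 2·D − 2·D^2 − D^3, i.e. c_0 = 3/2, c_1 = 2, c_2 = -2, c_3 = -1


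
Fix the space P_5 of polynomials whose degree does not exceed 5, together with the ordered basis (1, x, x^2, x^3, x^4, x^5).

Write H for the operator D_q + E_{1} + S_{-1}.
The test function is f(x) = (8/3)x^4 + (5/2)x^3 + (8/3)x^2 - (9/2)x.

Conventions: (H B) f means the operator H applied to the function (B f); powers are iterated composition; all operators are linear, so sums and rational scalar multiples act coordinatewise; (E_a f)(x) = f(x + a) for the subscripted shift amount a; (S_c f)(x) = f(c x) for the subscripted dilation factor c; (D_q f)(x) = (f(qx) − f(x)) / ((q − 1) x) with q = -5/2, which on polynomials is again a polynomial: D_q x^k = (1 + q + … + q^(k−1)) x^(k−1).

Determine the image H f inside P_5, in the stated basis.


D_q f = -29x^3 + (95/8)x^2 - 4x - 9/2
E_{1} f = (8/3)x^4 + (79/6)x^3 + (157/6)x^2 + 19x + 10/3
S_{-1} f = (8/3)x^4 - (5/2)x^3 + (8/3)x^2 + (9/2)x
(D_q + E_{1} + S_{-1}) f = (16/3)x^4 - (55/3)x^3 + (977/24)x^2 + (39/2)x - 7/6

g(x) = (16/3)x^4 - (55/3)x^3 + (977/24)x^2 + (39/2)x - 7/6


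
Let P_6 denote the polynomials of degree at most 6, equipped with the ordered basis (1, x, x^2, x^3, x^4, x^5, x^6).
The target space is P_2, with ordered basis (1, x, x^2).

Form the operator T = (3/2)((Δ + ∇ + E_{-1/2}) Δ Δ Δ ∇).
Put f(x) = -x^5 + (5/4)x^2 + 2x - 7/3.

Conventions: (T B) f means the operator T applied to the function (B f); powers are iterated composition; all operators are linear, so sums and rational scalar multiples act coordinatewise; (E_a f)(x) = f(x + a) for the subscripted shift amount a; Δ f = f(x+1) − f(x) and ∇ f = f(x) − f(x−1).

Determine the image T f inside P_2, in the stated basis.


∇ f = -5x^4 + 10x^3 - 10x^2 + (15/2)x - 1/4
Δ ∇ f = -20x^3 - 10x + 5/2
Δ Δ ∇ f = -60x^2 - 60x - 30
Δ (Δ Δ ∇) f = -120x - 120
Δ Δ (Δ Δ ∇) f = -120
∇ Δ (Δ Δ ∇) f = -120
E_{-1/2} Δ (Δ Δ ∇) f = -120x - 60
(Δ + ∇ + E_{-1/2}) Δ (Δ Δ ∇) f = -120x - 300
((3/2)((Δ + ∇ + E_{-1/2}) Δ Δ Δ ∇)) f = -180x - 450

the result is g(x) = -180x - 450


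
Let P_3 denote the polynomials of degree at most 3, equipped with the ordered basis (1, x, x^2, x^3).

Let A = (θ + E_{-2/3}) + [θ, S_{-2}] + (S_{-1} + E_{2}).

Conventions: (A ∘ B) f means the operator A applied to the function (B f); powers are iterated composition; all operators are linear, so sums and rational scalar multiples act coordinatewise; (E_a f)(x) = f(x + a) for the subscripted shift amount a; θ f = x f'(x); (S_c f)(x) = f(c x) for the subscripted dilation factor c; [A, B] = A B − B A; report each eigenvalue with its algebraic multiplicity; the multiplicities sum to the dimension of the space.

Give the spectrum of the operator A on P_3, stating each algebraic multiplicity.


λ = 2 (multiplicity 1), λ = 3 (multiplicity 1), λ = 4 (multiplicity 1), λ = 5 (multiplicity 1)

image of 1: 3
image of x: 2x + 4/3
image of x^2: 5x^2 + (8/3)x + 40/9
image of x^3: 4x^3 + 4x^2 + (40/3)x + 208/27
the matrix is upper triangular; its diagonal is (3, 2, 5, 4)
for a triangular matrix the eigenvalues are the diagonal entries, with algebraic multiplicity their repetition count


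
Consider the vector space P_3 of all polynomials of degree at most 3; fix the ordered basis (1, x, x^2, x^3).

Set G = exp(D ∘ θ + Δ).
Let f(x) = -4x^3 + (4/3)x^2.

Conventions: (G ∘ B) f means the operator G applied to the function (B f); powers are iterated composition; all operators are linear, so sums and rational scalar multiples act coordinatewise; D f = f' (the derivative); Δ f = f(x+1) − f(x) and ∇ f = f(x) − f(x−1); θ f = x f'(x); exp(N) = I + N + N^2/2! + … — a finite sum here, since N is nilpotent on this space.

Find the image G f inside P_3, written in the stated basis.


g(x) = -4x^3 - (140/3)x^2 - 148x - 380/3

order-1 term: -48x^2 - 4x - 8/3
order-2 term: -144x - 28
order-3 term: -96
the series for exp(D ∘ θ + Δ) f terminates at order 3
exp(D ∘ θ + Δ) f = -4x^3 - (140/3)x^2 - 148x - 380/3


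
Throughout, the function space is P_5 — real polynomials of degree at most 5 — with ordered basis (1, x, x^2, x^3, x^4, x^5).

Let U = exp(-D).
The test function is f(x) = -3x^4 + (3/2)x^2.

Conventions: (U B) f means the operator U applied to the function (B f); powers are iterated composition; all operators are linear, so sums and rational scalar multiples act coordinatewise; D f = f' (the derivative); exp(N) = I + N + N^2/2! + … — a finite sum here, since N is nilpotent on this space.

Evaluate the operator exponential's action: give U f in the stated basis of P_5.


the image equals g(x) = -3x^4 + 12x^3 - (33/2)x^2 + 9x - 3/2

order-1 term: 12x^3 - 3x
order-2 term: -18x^2 + 3/2
order-3 term: 12x
order-4 term: -3
the series for exp(-D) f terminates at order 4
exp(-D) f = -3x^4 + 12x^3 - (33/2)x^2 + 9x - 3/2


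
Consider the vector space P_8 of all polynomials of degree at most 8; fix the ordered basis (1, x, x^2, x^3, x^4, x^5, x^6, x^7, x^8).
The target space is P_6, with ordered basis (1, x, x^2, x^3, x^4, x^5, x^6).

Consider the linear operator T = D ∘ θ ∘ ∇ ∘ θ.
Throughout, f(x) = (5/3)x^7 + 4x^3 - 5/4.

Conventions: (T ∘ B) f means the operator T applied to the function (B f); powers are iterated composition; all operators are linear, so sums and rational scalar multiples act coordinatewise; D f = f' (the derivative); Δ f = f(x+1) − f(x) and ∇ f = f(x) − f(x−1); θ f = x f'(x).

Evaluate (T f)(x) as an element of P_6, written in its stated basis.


θ f = (35/3)x^7 + 12x^3
∇ θ f = (245/3)x^6 - 245x^5 + (1225/3)x^4 - (1225/3)x^3 + 281x^2 - (353/3)x + 71/3
θ (∇ ∘ θ) f = 490x^6 - 1225x^5 + (4900/3)x^4 - 1225x^3 + 562x^2 - (353/3)x
D θ (∇ ∘ θ) f = 2940x^5 - 6125x^4 + (19600/3)x^3 - 3675x^2 + 1124x - 353/3

the image equals g(x) = 2940x^5 - 6125x^4 + (19600/3)x^3 - 3675x^2 + 1124x - 353/3


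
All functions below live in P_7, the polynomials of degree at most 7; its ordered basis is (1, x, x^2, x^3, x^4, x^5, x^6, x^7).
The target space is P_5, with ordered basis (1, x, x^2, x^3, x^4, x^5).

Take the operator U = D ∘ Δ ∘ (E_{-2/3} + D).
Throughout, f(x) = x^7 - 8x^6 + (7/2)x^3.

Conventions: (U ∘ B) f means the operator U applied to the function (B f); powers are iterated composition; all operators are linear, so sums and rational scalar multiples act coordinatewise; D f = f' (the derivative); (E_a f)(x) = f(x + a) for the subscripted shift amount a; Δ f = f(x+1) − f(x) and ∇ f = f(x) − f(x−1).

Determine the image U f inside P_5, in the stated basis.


the result is g(x) = 42x^5 - 65x^4 - (1000/3)x^3 - (10795/9)x^2 - (18329/27)x - 30395/162

E_{-2/3} f = x^7 - (38/3)x^6 + (124/3)x^5 - (1720/27)x^4 + (9367/162)x^3 - (2711/81)x^2 + (8458/729)x - 3932/2187
D f = 7x^6 - 48x^5 + (21/2)x^2
(E_{-2/3} + D) f = x^7 - (17/3)x^6 - (20/3)x^5 - (1720/27)x^4 + (9367/162)x^3 - (3721/162)x^2 + (8458/729)x - 3932/2187
Δ (E_{-2/3} + D) f = 7x^6 - 13x^5 - (250/3)x^4 - (10795/27)x^3 - (18329/54)x^2 - (30395/162)x - 20837/729
D Δ (E_{-2/3} + D) f = 42x^5 - 65x^4 - (1000/3)x^3 - (10795/9)x^2 - (18329/27)x - 30395/162


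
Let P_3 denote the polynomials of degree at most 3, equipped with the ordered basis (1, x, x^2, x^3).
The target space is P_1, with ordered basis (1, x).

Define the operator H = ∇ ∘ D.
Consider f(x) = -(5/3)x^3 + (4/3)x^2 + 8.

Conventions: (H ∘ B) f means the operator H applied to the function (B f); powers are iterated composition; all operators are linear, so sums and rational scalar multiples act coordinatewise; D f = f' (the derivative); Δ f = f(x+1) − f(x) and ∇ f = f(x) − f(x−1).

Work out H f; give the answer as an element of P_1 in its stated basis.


the result is g(x) = -10x + 23/3

D f = -5x^2 + (8/3)x
∇ D f = -10x + 23/3


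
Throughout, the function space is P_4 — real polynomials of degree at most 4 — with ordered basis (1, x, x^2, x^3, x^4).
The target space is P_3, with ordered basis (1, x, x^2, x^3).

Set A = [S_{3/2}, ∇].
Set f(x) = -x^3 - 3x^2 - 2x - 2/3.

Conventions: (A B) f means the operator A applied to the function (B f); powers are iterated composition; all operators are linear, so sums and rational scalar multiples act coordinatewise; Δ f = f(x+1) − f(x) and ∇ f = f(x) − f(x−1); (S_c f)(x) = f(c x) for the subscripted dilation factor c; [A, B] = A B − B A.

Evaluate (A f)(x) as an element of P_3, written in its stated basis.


g(x) = (27/8)x^2 - (9/8)x - 3/8

∇ f = -3x^2 - 3x
S_{3/2} ∇ f = -(27/4)x^2 - (9/2)x
S_{3/2} f = -(27/8)x^3 - (27/4)x^2 - 3x - 2/3
∇ S_{3/2} f = -(81/8)x^2 - (27/8)x + 3/8
[S_{3/2}, ∇] f = (27/8)x^2 - (9/8)x - 3/8


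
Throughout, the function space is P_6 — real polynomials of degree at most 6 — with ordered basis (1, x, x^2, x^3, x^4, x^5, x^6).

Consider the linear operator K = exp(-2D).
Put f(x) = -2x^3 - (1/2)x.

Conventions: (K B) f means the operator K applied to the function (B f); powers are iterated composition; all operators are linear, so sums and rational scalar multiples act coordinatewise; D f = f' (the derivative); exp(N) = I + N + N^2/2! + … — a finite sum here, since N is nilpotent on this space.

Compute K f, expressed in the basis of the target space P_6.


the result is g(x) = -2x^3 + 12x^2 - (49/2)x + 17

order-1 term: 12x^2 + 1
order-2 term: -24x
order-3 term: 16
the series for exp(-2D) f terminates at order 3
exp(-2D) f = -2x^3 + 12x^2 - (49/2)x + 17


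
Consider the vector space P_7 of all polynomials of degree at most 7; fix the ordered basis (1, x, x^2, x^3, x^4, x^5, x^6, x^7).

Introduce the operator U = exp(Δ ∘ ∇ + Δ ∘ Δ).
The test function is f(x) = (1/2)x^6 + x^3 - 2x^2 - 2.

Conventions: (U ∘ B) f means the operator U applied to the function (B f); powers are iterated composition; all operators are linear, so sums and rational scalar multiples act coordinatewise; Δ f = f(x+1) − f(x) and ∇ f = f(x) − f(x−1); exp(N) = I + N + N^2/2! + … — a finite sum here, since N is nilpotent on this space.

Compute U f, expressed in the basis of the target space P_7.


order-1 term: 30x^4 + 60x^3 + 120x^2 + 102x + 30
order-2 term: 360x^2 + 720x + 660
order-3 term: 480
the series for exp(Δ ∘ ∇ + Δ ∘ Δ) f terminates at order 3
exp(Δ ∘ ∇ + Δ ∘ Δ) f = (1/2)x^6 + 30x^4 + 61x^3 + 478x^2 + 822x + 1168

the image equals g(x) = (1/2)x^6 + 30x^4 + 61x^3 + 478x^2 + 822x + 1168


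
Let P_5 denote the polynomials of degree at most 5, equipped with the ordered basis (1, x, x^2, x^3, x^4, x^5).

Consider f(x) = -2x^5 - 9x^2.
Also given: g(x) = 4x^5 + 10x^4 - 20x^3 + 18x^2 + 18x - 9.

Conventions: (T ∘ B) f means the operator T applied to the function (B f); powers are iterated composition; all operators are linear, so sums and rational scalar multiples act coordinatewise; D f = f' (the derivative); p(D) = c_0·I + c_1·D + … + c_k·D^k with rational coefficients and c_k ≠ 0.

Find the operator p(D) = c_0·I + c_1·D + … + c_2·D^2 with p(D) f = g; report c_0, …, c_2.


D^0 f = -2x^5 - 9x^2
D^1 f = -10x^4 - 18x
D^2 f = -40x^3 - 18
matching coefficients of g against c_0 f + c_1 Df + … from the top degree down determines the c_i
solution: c_0 = -2, c_1 = -1, c_2 = 1/2

p(D) = -2·I − D + (1/2)·D^2, i.e. c_0 = -2, c_1 = -1, c_2 = 1/2


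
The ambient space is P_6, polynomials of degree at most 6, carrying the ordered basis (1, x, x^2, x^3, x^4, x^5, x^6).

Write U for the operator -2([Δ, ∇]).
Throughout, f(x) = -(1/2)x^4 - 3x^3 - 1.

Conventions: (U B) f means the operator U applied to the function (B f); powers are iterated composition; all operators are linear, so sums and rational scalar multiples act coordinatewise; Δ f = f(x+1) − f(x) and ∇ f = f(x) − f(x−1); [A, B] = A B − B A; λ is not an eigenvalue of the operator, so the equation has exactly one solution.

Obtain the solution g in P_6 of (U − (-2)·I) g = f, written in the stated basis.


the result is g(x) = -(1/4)x^4 - (3/2)x^3 - 1/2

write g with unknown coordinates in the stated basis and equate coefficients in (U − (-2)·I) g = f
solving from the highest basis element down gives g = -(1/4)x^4 - (3/2)x^3 - 1/2
check: U g = 0
so U g − (-2)·g = -(1/2)x^4 - 3x^3 - 1 = f ✓


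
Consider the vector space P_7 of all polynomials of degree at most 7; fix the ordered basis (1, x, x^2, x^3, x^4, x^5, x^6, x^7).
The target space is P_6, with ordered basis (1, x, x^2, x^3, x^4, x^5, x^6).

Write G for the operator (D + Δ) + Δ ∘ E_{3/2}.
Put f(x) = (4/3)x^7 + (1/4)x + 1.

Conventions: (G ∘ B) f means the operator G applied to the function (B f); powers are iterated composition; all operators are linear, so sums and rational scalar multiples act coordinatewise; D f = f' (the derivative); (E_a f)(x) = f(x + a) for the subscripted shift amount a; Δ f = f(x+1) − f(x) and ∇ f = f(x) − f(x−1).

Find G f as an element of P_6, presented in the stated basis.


D f = (28/3)x^6 + 1/4
Δ f = (28/3)x^6 + 28x^5 + (140/3)x^4 + (140/3)x^3 + 28x^2 + (28/3)x + 19/12
(D + Δ) f = (56/3)x^6 + 28x^5 + (140/3)x^4 + (140/3)x^3 + 28x^2 + (28/3)x + 11/6
E_{3/2} f = (4/3)x^7 + 14x^6 + 63x^5 + (315/2)x^4 + (945/4)x^3 + (1701/8)x^2 + (1705/16)x + 773/32
Δ E_{3/2} f = (28/3)x^6 + 112x^5 + (1715/3)x^4 + (4760/3)x^3 + (10087/4)x^2 + (6517/3)x + 37981/48
((D + Δ) + Δ ∘ E_{3/2}) f = 28x^6 + 140x^5 + (1855/3)x^4 + (4900/3)x^3 + (10199/4)x^2 + (6545/3)x + 38069/48

the result is g(x) = 28x^6 + 140x^5 + (1855/3)x^4 + (4900/3)x^3 + (10199/4)x^2 + (6545/3)x + 38069/48


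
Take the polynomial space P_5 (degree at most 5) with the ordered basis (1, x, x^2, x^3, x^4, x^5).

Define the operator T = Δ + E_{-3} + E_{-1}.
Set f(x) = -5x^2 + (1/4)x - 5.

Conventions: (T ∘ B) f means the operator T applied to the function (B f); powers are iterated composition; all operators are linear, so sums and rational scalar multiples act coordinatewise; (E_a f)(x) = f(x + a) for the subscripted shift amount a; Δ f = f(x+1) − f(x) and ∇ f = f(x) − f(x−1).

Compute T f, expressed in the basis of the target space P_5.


g(x) = -10x^2 + (61/2)x - 263/4

Δ f = -10x - 19/4
E_{-3} f = -5x^2 + (121/4)x - 203/4
E_{-1} f = -5x^2 + (41/4)x - 41/4
(Δ + E_{-3} + E_{-1}) f = -10x^2 + (61/2)x - 263/4


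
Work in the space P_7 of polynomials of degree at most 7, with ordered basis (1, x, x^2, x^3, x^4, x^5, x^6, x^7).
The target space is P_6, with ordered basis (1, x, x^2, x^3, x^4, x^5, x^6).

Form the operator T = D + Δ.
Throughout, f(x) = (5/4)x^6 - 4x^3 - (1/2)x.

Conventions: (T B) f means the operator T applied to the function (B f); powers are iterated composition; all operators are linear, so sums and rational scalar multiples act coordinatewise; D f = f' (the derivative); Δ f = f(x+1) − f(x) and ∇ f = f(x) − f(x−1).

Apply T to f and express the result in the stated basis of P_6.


D f = (15/2)x^5 - 12x^2 - 1/2
Δ f = (15/2)x^5 + (75/4)x^4 + 25x^3 + (27/4)x^2 - (9/2)x - 13/4
(D + Δ) f = 15x^5 + (75/4)x^4 + 25x^3 - (21/4)x^2 - (9/2)x - 15/4

the image equals g(x) = 15x^5 + (75/4)x^4 + 25x^3 - (21/4)x^2 - (9/2)x - 15/4
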